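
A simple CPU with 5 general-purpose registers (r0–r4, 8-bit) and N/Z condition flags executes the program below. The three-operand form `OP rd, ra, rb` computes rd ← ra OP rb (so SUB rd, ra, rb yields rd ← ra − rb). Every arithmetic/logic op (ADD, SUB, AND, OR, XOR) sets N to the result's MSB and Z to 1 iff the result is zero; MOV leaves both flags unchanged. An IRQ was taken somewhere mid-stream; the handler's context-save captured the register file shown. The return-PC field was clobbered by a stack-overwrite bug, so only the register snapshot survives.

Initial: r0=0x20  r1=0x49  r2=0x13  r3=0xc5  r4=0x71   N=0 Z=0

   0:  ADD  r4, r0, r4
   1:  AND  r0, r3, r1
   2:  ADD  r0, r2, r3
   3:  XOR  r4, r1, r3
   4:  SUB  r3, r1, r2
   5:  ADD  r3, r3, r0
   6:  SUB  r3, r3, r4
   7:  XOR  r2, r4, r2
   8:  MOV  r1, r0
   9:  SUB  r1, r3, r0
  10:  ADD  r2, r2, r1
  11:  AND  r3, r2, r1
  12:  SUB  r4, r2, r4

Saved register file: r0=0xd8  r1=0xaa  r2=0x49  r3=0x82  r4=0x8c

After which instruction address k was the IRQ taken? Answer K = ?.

after  0: r0=0x20 r1=0x49 r2=0x13 r3=0xc5 r4=0x91  N=1 Z=0
after  1: r0=0x41 r1=0x49 r2=0x13 r3=0xc5 r4=0x91  N=0 Z=0
after  2: r0=0xd8 r1=0x49 r2=0x13 r3=0xc5 r4=0x91  N=1 Z=0
after  3: r0=0xd8 r1=0x49 r2=0x13 r3=0xc5 r4=0x8c  N=1 Z=0
after  4: r0=0xd8 r1=0x49 r2=0x13 r3=0x36 r4=0x8c  N=0 Z=0
after  5: r0=0xd8 r1=0x49 r2=0x13 r3=0x0e r4=0x8c  N=0 Z=0
after  6: r0=0xd8 r1=0x49 r2=0x13 r3=0x82 r4=0x8c  N=1 Z=0
after  7: r0=0xd8 r1=0x49 r2=0x9f r3=0x82 r4=0x8c  N=1 Z=0
after  8: r0=0xd8 r1=0xd8 r2=0x9f r3=0x82 r4=0x8c  N=1 Z=0
after  9: r0=0xd8 r1=0xaa r2=0x9f r3=0x82 r4=0x8c  N=1 Z=0
after 10: r0=0xd8 r1=0xaa r2=0x49 r3=0x82 r4=0x8c  N=0 Z=0
-- IRQ taken; context saved, return-PC = 11 --

K = 10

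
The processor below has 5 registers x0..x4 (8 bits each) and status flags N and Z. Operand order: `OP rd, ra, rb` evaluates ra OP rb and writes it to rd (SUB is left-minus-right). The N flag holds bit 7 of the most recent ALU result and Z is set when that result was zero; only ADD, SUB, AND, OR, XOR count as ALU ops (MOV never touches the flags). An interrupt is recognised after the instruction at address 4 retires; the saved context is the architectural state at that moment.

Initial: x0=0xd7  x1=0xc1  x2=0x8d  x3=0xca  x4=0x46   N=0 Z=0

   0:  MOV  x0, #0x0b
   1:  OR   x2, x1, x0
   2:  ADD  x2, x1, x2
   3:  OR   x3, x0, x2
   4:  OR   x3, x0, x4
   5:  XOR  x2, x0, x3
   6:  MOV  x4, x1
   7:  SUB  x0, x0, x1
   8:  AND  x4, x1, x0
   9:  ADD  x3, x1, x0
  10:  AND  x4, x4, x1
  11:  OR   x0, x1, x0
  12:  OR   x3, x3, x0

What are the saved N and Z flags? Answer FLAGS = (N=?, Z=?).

after  0: x0=0x0b x1=0xc1 x2=0x8d x3=0xca x4=0x46  N=0 Z=0
after  1: x0=0x0b x1=0xc1 x2=0xcb x3=0xca x4=0x46  N=1 Z=0
after  2: x0=0x0b x1=0xc1 x2=0x8c x3=0xca x4=0x46  N=1 Z=0
after  3: x0=0x0b x1=0xc1 x2=0x8c x3=0x8f x4=0x46  N=1 Z=0
after  4: x0=0x0b x1=0xc1 x2=0x8c x3=0x4f x4=0x46  N=0 Z=0
-- IRQ taken; context saved, return-PC = 5 --

FLAGS = (N=0, Z=0)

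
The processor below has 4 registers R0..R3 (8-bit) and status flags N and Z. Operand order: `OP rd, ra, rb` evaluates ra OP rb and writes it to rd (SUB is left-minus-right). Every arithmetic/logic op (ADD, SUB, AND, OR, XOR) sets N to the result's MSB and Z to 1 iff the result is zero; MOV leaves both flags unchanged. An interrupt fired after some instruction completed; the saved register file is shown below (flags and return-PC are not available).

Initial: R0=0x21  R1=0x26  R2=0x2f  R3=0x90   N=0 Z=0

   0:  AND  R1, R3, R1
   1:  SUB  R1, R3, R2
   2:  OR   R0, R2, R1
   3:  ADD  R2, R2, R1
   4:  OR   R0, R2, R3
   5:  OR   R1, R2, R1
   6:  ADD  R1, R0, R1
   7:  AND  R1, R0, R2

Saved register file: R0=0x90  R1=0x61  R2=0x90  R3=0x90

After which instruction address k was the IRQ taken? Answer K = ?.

after  0: R0=0x21 R1=0x00 R2=0x2f R3=0x90  N=0 Z=1
after  1: R0=0x21 R1=0x61 R2=0x2f R3=0x90  N=0 Z=0
after  2: R0=0x6f R1=0x61 R2=0x2f R3=0x90  N=0 Z=0
after  3: R0=0x6f R1=0x61 R2=0x90 R3=0x90  N=1 Z=0
after  4: R0=0x90 R1=0x61 R2=0x90 R3=0x90  N=1 Z=0
-- IRQ taken; context saved, return-PC = 5 --

K = 4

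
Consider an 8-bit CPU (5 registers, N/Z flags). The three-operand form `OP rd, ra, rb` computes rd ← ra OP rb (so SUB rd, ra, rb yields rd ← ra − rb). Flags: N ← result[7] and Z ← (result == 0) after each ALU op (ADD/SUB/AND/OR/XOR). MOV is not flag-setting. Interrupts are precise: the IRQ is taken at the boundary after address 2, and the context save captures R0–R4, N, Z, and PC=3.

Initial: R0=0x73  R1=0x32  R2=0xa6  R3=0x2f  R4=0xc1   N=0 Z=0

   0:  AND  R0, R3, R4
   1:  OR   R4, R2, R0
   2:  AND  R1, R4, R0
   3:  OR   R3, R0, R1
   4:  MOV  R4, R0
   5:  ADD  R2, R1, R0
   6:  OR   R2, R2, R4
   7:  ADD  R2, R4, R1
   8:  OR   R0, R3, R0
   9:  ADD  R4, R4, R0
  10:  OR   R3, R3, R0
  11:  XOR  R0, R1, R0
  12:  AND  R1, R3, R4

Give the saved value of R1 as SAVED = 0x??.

SAVED = 0x01

after  0: R0=0x01 R1=0x32 R2=0xa6 R3=0x2f R4=0xc1  N=0 Z=0
after  1: R0=0x01 R1=0x32 R2=0xa6 R3=0x2f R4=0xa7  N=1 Z=0
after  2: R0=0x01 R1=0x01 R2=0xa6 R3=0x2f R4=0xa7  N=0 Z=0
-- IRQ taken; context saved, return-PC = 3 --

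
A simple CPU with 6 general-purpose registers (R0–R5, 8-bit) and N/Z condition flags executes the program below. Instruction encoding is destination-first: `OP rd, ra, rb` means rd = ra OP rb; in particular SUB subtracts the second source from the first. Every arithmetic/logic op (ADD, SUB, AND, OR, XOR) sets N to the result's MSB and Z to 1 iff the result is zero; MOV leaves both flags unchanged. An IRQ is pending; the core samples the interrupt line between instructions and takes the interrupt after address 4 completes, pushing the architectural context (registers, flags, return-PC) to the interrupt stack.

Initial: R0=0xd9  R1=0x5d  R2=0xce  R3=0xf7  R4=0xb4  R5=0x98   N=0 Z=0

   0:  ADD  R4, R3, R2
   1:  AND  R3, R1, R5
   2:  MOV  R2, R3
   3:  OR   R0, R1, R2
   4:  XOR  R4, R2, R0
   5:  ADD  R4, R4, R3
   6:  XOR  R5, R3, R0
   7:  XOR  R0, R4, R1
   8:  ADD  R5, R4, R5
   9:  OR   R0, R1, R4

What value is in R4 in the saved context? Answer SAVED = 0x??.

SAVED = 0x45

after  0: R0=0xd9 R1=0x5d R2=0xce R3=0xf7 R4=0xc5 R5=0x98  N=1 Z=0
after  1: R0=0xd9 R1=0x5d R2=0xce R3=0x18 R4=0xc5 R5=0x98  N=0 Z=0
after  2: R0=0xd9 R1=0x5d R2=0x18 R3=0x18 R4=0xc5 R5=0x98  N=0 Z=0
after  3: R0=0x5d R1=0x5d R2=0x18 R3=0x18 R4=0xc5 R5=0x98  N=0 Z=0
after  4: R0=0x5d R1=0x5d R2=0x18 R3=0x18 R4=0x45 R5=0x98  N=0 Z=0
-- IRQ taken; context saved, return-PC = 5 --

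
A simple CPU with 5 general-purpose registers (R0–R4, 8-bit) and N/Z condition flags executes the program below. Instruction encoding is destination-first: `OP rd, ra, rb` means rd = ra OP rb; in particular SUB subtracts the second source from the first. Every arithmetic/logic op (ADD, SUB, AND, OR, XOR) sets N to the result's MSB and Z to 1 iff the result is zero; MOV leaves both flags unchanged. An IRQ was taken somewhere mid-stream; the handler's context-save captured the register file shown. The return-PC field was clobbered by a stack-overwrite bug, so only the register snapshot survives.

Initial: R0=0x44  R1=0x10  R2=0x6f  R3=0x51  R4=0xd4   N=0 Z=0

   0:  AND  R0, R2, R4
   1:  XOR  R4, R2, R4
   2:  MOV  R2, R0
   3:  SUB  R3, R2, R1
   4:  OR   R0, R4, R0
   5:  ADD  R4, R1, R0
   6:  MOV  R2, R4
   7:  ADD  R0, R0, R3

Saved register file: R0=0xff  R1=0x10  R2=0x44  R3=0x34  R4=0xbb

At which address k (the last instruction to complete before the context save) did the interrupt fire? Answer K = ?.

K = 4

after  0: R0=0x44 R1=0x10 R2=0x6f R3=0x51 R4=0xd4  N=0 Z=0
after  1: R0=0x44 R1=0x10 R2=0x6f R3=0x51 R4=0xbb  N=1 Z=0
after  2: R0=0x44 R1=0x10 R2=0x44 R3=0x51 R4=0xbb  N=1 Z=0
after  3: R0=0x44 R1=0x10 R2=0x44 R3=0x34 R4=0xbb  N=0 Z=0
after  4: R0=0xff R1=0x10 R2=0x44 R3=0x34 R4=0xbb  N=1 Z=0
-- IRQ taken; context saved, return-PC = 5 --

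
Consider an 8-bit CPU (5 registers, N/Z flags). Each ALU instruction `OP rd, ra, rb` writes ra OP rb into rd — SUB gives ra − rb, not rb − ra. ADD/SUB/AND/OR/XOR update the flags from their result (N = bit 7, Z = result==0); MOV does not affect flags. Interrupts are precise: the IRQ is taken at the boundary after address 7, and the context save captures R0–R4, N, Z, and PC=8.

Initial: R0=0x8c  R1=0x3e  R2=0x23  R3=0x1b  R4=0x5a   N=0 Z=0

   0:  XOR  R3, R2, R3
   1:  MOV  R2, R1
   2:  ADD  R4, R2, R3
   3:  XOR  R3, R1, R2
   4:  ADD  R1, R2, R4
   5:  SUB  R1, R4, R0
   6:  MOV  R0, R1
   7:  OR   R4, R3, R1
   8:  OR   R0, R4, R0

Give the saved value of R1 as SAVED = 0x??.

after  0: R0=0x8c R1=0x3e R2=0x23 R3=0x38 R4=0x5a  N=0 Z=0
after  1: R0=0x8c R1=0x3e R2=0x3e R3=0x38 R4=0x5a  N=0 Z=0
after  2: R0=0x8c R1=0x3e R2=0x3e R3=0x38 R4=0x76  N=0 Z=0
after  3: R0=0x8c R1=0x3e R2=0x3e R3=0x00 R4=0x76  N=0 Z=1
after  4: R0=0x8c R1=0xb4 R2=0x3e R3=0x00 R4=0x76  N=1 Z=0
after  5: R0=0x8c R1=0xea R2=0x3e R3=0x00 R4=0x76  N=1 Z=0
after  6: R0=0xea R1=0xea R2=0x3e R3=0x00 R4=0x76  N=1 Z=0
after  7: R0=0xea R1=0xea R2=0x3e R3=0x00 R4=0xea  N=1 Z=0
-- IRQ taken; context saved, return-PC = 8 --

SAVED = 0xea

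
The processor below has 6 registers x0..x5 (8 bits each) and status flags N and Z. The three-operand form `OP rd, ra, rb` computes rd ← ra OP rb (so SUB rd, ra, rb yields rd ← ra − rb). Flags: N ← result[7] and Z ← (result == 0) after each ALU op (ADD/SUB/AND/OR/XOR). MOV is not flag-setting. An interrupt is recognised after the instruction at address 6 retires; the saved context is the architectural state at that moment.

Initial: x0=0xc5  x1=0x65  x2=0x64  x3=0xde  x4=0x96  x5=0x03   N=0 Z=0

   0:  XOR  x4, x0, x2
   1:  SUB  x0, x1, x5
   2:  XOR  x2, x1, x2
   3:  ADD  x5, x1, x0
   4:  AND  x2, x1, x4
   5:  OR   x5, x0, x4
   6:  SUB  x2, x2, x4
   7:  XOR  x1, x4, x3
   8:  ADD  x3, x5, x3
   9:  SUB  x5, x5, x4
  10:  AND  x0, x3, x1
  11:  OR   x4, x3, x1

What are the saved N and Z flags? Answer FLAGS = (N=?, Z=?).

after  0: x0=0xc5 x1=0x65 x2=0x64 x3=0xde x4=0xa1 x5=0x03  N=1 Z=0
after  1: x0=0x62 x1=0x65 x2=0x64 x3=0xde x4=0xa1 x5=0x03  N=0 Z=0
after  2: x0=0x62 x1=0x65 x2=0x01 x3=0xde x4=0xa1 x5=0x03  N=0 Z=0
after  3: x0=0x62 x1=0x65 x2=0x01 x3=0xde x4=0xa1 x5=0xc7  N=1 Z=0
after  4: x0=0x62 x1=0x65 x2=0x21 x3=0xde x4=0xa1 x5=0xc7  N=0 Z=0
after  5: x0=0x62 x1=0x65 x2=0x21 x3=0xde x4=0xa1 x5=0xe3  N=1 Z=0
after  6: x0=0x62 x1=0x65 x2=0x80 x3=0xde x4=0xa1 x5=0xe3  N=1 Z=0
-- IRQ taken; context saved, return-PC = 7 --

FLAGS = (N=1, Z=0)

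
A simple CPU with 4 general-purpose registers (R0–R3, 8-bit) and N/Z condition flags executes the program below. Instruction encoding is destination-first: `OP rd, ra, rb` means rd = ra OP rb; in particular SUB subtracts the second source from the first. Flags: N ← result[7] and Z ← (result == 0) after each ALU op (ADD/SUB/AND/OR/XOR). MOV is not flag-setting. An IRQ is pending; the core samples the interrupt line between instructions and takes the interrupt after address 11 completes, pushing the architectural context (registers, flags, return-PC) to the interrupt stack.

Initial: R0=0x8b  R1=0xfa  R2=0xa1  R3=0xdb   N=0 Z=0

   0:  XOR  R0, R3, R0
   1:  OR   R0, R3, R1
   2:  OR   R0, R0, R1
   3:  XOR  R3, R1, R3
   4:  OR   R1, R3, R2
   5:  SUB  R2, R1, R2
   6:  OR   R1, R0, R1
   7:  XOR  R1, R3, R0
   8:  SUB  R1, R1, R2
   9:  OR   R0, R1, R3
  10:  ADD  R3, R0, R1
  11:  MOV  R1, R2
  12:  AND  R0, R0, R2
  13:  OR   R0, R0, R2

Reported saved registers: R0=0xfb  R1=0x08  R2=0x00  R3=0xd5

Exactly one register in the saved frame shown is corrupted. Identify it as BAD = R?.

after  0: R0=0x50 R1=0xfa R2=0xa1 R3=0xdb  N=0 Z=0
after  1: R0=0xfb R1=0xfa R2=0xa1 R3=0xdb  N=1 Z=0
after  2: R0=0xfb R1=0xfa R2=0xa1 R3=0xdb  N=1 Z=0
after  3: R0=0xfb R1=0xfa R2=0xa1 R3=0x21  N=0 Z=0
after  4: R0=0xfb R1=0xa1 R2=0xa1 R3=0x21  N=1 Z=0
after  5: R0=0xfb R1=0xa1 R2=0x00 R3=0x21  N=0 Z=1
after  6: R0=0xfb R1=0xfb R2=0x00 R3=0x21  N=1 Z=0
after  7: R0=0xfb R1=0xda R2=0x00 R3=0x21  N=1 Z=0
after  8: R0=0xfb R1=0xda R2=0x00 R3=0x21  N=1 Z=0
after  9: R0=0xfb R1=0xda R2=0x00 R3=0x21  N=1 Z=0
after 10: R0=0xfb R1=0xda R2=0x00 R3=0xd5  N=1 Z=0
after 11: R0=0xfb R1=0x00 R2=0x00 R3=0xd5  N=1 Z=0
-- IRQ taken; context saved, return-PC = 12 --
mismatch: R1: reported 0x08 vs actual 0x00

BAD = R1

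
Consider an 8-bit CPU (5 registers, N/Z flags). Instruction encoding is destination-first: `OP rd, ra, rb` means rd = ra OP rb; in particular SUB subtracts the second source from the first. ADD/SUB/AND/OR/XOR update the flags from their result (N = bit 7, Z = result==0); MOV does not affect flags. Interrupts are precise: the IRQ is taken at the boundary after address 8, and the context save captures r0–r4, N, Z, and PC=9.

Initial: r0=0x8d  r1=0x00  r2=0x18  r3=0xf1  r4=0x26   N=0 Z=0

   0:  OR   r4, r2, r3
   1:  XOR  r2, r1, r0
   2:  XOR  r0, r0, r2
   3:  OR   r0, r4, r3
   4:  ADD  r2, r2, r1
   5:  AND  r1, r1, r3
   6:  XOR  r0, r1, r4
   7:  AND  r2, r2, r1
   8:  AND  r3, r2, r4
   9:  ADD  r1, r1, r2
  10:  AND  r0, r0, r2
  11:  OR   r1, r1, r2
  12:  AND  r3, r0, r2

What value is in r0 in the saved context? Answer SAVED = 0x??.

after  0: r0=0x8d r1=0x00 r2=0x18 r3=0xf1 r4=0xf9  N=1 Z=0
after  1: r0=0x8d r1=0x00 r2=0x8d r3=0xf1 r4=0xf9  N=1 Z=0
after  2: r0=0x00 r1=0x00 r2=0x8d r3=0xf1 r4=0xf9  N=0 Z=1
after  3: r0=0xf9 r1=0x00 r2=0x8d r3=0xf1 r4=0xf9  N=1 Z=0
after  4: r0=0xf9 r1=0x00 r2=0x8d r3=0xf1 r4=0xf9  N=1 Z=0
after  5: r0=0xf9 r1=0x00 r2=0x8d r3=0xf1 r4=0xf9  N=0 Z=1
after  6: r0=0xf9 r1=0x00 r2=0x8d r3=0xf1 r4=0xf9  N=1 Z=0
after  7: r0=0xf9 r1=0x00 r2=0x00 r3=0xf1 r4=0xf9  N=0 Z=1
after  8: r0=0xf9 r1=0x00 r2=0x00 r3=0x00 r4=0xf9  N=0 Z=1
-- IRQ taken; context saved, return-PC = 9 --

SAVED = 0xf9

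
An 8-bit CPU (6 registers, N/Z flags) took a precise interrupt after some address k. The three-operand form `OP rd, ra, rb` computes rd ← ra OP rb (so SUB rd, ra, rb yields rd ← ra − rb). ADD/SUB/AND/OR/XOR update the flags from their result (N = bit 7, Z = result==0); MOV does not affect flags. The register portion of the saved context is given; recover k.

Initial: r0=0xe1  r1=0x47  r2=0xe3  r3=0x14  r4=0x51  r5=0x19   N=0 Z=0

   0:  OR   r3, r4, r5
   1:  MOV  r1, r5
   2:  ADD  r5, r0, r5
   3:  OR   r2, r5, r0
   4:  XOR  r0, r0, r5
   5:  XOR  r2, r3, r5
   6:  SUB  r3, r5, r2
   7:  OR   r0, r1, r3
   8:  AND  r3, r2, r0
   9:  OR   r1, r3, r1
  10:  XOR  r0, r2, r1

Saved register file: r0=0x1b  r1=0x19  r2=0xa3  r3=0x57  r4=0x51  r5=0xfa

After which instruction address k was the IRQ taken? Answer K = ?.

after  0: r0=0xe1 r1=0x47 r2=0xe3 r3=0x59 r4=0x51 r5=0x19  N=0 Z=0
after  1: r0=0xe1 r1=0x19 r2=0xe3 r3=0x59 r4=0x51 r5=0x19  N=0 Z=0
after  2: r0=0xe1 r1=0x19 r2=0xe3 r3=0x59 r4=0x51 r5=0xfa  N=1 Z=0
after  3: r0=0xe1 r1=0x19 r2=0xfb r3=0x59 r4=0x51 r5=0xfa  N=1 Z=0
after  4: r0=0x1b r1=0x19 r2=0xfb r3=0x59 r4=0x51 r5=0xfa  N=0 Z=0
after  5: r0=0x1b r1=0x19 r2=0xa3 r3=0x59 r4=0x51 r5=0xfa  N=1 Z=0
after  6: r0=0x1b r1=0x19 r2=0xa3 r3=0x57 r4=0x51 r5=0xfa  N=0 Z=0
-- IRQ taken; context saved, return-PC = 7 --

K = 6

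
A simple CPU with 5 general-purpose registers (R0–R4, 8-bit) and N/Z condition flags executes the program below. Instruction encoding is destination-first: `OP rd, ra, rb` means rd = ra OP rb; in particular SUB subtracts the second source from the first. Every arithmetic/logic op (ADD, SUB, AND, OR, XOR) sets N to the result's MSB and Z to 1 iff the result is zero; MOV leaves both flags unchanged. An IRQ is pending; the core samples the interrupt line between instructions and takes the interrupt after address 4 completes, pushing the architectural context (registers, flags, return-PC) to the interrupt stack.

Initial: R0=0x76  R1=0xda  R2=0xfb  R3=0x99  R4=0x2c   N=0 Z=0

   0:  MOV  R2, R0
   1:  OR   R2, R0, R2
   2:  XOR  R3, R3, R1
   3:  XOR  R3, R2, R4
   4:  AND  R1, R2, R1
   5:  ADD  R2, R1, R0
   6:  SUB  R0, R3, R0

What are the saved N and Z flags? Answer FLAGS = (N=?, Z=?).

FLAGS = (N=0, Z=0)

after  0: R0=0x76 R1=0xda R2=0x76 R3=0x99 R4=0x2c  N=0 Z=0
after  1: R0=0x76 R1=0xda R2=0x76 R3=0x99 R4=0x2c  N=0 Z=0
after  2: R0=0x76 R1=0xda R2=0x76 R3=0x43 R4=0x2c  N=0 Z=0
after  3: R0=0x76 R1=0xda R2=0x76 R3=0x5a R4=0x2c  N=0 Z=0
after  4: R0=0x76 R1=0x52 R2=0x76 R3=0x5a R4=0x2c  N=0 Z=0
-- IRQ taken; context saved, return-PC = 5 --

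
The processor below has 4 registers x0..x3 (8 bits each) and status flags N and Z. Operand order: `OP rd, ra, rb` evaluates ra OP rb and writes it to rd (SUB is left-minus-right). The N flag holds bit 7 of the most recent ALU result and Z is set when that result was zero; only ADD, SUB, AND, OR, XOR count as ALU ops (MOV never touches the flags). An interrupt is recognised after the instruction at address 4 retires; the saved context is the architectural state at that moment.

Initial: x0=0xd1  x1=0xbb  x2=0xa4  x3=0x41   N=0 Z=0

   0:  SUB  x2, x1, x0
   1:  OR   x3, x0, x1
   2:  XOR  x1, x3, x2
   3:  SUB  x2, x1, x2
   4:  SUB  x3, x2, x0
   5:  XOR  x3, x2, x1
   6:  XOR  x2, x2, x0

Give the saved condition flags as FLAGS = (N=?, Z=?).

after  0: x0=0xd1 x1=0xbb x2=0xea x3=0x41  N=1 Z=0
after  1: x0=0xd1 x1=0xbb x2=0xea x3=0xfb  N=1 Z=0
after  2: x0=0xd1 x1=0x11 x2=0xea x3=0xfb  N=0 Z=0
after  3: x0=0xd1 x1=0x11 x2=0x27 x3=0xfb  N=0 Z=0
after  4: x0=0xd1 x1=0x11 x2=0x27 x3=0x56  N=0 Z=0
-- IRQ taken; context saved, return-PC = 5 --

FLAGS = (N=0, Z=0)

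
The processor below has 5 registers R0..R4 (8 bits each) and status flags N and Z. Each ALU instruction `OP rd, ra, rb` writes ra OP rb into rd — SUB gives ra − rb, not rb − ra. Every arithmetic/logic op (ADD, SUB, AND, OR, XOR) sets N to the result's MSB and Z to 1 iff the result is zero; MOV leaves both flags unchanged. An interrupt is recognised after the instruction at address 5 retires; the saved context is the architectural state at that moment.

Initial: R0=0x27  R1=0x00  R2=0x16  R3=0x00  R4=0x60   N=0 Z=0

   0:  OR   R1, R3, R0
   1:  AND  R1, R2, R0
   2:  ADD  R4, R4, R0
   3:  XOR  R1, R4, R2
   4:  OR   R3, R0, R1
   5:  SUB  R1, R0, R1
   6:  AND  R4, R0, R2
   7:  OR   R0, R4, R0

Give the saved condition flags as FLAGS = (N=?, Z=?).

after  0: R0=0x27 R1=0x27 R2=0x16 R3=0x00 R4=0x60  N=0 Z=0
after  1: R0=0x27 R1=0x06 R2=0x16 R3=0x00 R4=0x60  N=0 Z=0
after  2: R0=0x27 R1=0x06 R2=0x16 R3=0x00 R4=0x87  N=1 Z=0
after  3: R0=0x27 R1=0x91 R2=0x16 R3=0x00 R4=0x87  N=1 Z=0
after  4: R0=0x27 R1=0x91 R2=0x16 R3=0xb7 R4=0x87  N=1 Z=0
after  5: R0=0x27 R1=0x96 R2=0x16 R3=0xb7 R4=0x87  N=1 Z=0
-- IRQ taken; context saved, return-PC = 6 --

FLAGS = (N=1, Z=0)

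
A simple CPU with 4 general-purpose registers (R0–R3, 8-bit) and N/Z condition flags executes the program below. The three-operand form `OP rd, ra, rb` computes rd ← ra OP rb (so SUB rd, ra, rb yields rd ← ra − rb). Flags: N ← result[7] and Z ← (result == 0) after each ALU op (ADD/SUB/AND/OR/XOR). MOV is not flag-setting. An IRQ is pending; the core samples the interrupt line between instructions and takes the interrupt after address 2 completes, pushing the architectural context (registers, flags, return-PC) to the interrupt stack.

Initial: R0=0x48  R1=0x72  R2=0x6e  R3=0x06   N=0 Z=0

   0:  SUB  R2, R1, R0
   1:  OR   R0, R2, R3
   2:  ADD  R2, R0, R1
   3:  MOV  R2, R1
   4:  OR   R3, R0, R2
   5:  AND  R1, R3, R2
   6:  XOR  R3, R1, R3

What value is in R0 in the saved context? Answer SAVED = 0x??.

SAVED = 0x2e

after  0: R0=0x48 R1=0x72 R2=0x2a R3=0x06  N=0 Z=0
after  1: R0=0x2e R1=0x72 R2=0x2a R3=0x06  N=0 Z=0
after  2: R0=0x2e R1=0x72 R2=0xa0 R3=0x06  N=1 Z=0
-- IRQ taken; context saved, return-PC = 3 --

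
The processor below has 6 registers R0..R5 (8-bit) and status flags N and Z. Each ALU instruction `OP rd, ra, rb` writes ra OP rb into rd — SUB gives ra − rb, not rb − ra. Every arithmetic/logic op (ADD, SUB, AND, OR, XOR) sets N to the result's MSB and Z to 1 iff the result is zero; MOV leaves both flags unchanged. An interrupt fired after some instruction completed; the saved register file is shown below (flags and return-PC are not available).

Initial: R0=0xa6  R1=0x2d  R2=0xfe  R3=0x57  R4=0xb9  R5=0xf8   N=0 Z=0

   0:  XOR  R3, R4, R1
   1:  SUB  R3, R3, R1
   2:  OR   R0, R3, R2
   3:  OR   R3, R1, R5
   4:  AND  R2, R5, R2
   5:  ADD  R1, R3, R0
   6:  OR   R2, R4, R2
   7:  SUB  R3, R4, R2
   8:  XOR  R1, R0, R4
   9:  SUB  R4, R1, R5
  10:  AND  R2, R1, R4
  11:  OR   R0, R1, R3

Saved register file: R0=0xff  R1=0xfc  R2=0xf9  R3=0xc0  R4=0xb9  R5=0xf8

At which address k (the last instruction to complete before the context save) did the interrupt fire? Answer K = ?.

K = 7

after  0: R0=0xa6 R1=0x2d R2=0xfe R3=0x94 R4=0xb9 R5=0xf8  N=1 Z=0
after  1: R0=0xa6 R1=0x2d R2=0xfe R3=0x67 R4=0xb9 R5=0xf8  N=0 Z=0
after  2: R0=0xff R1=0x2d R2=0xfe R3=0x67 R4=0xb9 R5=0xf8  N=1 Z=0
after  3: R0=0xff R1=0x2d R2=0xfe R3=0xfd R4=0xb9 R5=0xf8  N=1 Z=0
after  4: R0=0xff R1=0x2d R2=0xf8 R3=0xfd R4=0xb9 R5=0xf8  N=1 Z=0
after  5: R0=0xff R1=0xfc R2=0xf8 R3=0xfd R4=0xb9 R5=0xf8  N=1 Z=0
after  6: R0=0xff R1=0xfc R2=0xf9 R3=0xfd R4=0xb9 R5=0xf8  N=1 Z=0
after  7: R0=0xff R1=0xfc R2=0xf9 R3=0xc0 R4=0xb9 R5=0xf8  N=1 Z=0
-- IRQ taken; context saved, return-PC = 8 --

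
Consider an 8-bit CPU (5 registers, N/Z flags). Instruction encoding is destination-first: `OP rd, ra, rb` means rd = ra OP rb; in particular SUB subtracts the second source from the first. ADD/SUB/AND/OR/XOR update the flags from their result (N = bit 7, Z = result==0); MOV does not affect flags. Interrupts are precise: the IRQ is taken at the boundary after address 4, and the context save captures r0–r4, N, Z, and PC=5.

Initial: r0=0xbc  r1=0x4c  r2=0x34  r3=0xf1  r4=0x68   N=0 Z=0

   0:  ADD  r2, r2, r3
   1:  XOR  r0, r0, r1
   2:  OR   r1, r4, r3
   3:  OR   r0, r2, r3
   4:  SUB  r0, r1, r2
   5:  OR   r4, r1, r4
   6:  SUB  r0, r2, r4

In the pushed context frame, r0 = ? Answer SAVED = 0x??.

after  0: r0=0xbc r1=0x4c r2=0x25 r3=0xf1 r4=0x68  N=0 Z=0
after  1: r0=0xf0 r1=0x4c r2=0x25 r3=0xf1 r4=0x68  N=1 Z=0
after  2: r0=0xf0 r1=0xf9 r2=0x25 r3=0xf1 r4=0x68  N=1 Z=0
after  3: r0=0xf5 r1=0xf9 r2=0x25 r3=0xf1 r4=0x68  N=1 Z=0
after  4: r0=0xd4 r1=0xf9 r2=0x25 r3=0xf1 r4=0x68  N=1 Z=0
-- IRQ taken; context saved, return-PC = 5 --

SAVED = 0xd4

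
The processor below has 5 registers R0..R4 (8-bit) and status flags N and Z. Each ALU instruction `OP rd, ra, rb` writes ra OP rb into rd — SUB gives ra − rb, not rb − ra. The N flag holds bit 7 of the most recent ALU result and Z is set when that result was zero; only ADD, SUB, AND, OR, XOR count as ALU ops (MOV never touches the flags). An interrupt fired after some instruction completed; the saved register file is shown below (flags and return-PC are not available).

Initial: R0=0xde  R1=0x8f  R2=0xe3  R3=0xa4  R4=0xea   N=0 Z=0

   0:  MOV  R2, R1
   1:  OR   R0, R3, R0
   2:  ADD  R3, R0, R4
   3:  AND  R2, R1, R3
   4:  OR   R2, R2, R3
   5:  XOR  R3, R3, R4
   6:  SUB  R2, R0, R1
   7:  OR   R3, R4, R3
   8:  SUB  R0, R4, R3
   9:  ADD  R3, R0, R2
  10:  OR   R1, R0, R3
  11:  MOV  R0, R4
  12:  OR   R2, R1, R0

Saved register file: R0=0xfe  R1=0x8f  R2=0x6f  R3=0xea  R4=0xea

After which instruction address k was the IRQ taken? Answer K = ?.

after  0: R0=0xde R1=0x8f R2=0x8f R3=0xa4 R4=0xea  N=0 Z=0
after  1: R0=0xfe R1=0x8f R2=0x8f R3=0xa4 R4=0xea  N=1 Z=0
after  2: R0=0xfe R1=0x8f R2=0x8f R3=0xe8 R4=0xea  N=1 Z=0
after  3: R0=0xfe R1=0x8f R2=0x88 R3=0xe8 R4=0xea  N=1 Z=0
after  4: R0=0xfe R1=0x8f R2=0xe8 R3=0xe8 R4=0xea  N=1 Z=0
after  5: R0=0xfe R1=0x8f R2=0xe8 R3=0x02 R4=0xea  N=0 Z=0
after  6: R0=0xfe R1=0x8f R2=0x6f R3=0x02 R4=0xea  N=0 Z=0
after  7: R0=0xfe R1=0x8f R2=0x6f R3=0xea R4=0xea  N=1 Z=0
-- IRQ taken; context saved, return-PC = 8 --

K = 7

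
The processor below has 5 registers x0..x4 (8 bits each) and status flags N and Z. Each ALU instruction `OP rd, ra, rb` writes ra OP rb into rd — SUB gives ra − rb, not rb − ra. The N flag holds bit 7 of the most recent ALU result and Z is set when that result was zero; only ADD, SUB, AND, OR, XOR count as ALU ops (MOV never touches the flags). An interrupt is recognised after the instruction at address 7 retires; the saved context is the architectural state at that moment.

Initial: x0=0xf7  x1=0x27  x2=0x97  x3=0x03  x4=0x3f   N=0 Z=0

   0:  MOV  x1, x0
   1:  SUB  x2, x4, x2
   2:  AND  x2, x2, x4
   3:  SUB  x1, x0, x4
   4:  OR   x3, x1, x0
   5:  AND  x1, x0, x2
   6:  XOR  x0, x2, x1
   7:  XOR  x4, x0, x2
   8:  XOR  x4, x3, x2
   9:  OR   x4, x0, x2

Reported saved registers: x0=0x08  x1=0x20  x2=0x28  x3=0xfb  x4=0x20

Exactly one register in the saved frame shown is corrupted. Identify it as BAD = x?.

after  0: x0=0xf7 x1=0xf7 x2=0x97 x3=0x03 x4=0x3f  N=0 Z=0
after  1: x0=0xf7 x1=0xf7 x2=0xa8 x3=0x03 x4=0x3f  N=1 Z=0
after  2: x0=0xf7 x1=0xf7 x2=0x28 x3=0x03 x4=0x3f  N=0 Z=0
after  3: x0=0xf7 x1=0xb8 x2=0x28 x3=0x03 x4=0x3f  N=1 Z=0
after  4: x0=0xf7 x1=0xb8 x2=0x28 x3=0xff x4=0x3f  N=1 Z=0
after  5: x0=0xf7 x1=0x20 x2=0x28 x3=0xff x4=0x3f  N=0 Z=0
after  6: x0=0x08 x1=0x20 x2=0x28 x3=0xff x4=0x3f  N=0 Z=0
after  7: x0=0x08 x1=0x20 x2=0x28 x3=0xff x4=0x20  N=0 Z=0
-- IRQ taken; context saved, return-PC = 8 --
mismatch: x3: reported 0xfb vs actual 0xff

BAD = x3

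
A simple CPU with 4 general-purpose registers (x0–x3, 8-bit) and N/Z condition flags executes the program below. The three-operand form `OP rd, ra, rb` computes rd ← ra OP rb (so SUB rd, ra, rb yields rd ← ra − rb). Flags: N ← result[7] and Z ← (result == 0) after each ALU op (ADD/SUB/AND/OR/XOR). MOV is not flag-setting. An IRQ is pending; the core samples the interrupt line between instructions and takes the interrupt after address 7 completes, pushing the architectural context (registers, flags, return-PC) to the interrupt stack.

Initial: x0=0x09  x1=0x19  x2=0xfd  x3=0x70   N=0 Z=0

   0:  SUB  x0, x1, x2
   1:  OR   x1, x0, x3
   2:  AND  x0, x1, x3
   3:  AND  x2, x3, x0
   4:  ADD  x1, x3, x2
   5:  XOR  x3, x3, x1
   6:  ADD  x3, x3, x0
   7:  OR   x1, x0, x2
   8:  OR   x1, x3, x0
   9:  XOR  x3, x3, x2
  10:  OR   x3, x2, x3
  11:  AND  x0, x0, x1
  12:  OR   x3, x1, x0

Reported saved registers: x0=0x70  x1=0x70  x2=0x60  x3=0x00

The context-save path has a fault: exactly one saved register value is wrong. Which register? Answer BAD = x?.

BAD = x2

after  0: x0=0x1c x1=0x19 x2=0xfd x3=0x70  N=0 Z=0
after  1: x0=0x1c x1=0x7c x2=0xfd x3=0x70  N=0 Z=0
after  2: x0=0x70 x1=0x7c x2=0xfd x3=0x70  N=0 Z=0
after  3: x0=0x70 x1=0x7c x2=0x70 x3=0x70  N=0 Z=0
after  4: x0=0x70 x1=0xe0 x2=0x70 x3=0x70  N=1 Z=0
after  5: x0=0x70 x1=0xe0 x2=0x70 x3=0x90  N=1 Z=0
after  6: x0=0x70 x1=0xe0 x2=0x70 x3=0x00  N=0 Z=1
after  7: x0=0x70 x1=0x70 x2=0x70 x3=0x00  N=0 Z=0
-- IRQ taken; context saved, return-PC = 8 --
mismatch: x2: reported 0x60 vs actual 0x70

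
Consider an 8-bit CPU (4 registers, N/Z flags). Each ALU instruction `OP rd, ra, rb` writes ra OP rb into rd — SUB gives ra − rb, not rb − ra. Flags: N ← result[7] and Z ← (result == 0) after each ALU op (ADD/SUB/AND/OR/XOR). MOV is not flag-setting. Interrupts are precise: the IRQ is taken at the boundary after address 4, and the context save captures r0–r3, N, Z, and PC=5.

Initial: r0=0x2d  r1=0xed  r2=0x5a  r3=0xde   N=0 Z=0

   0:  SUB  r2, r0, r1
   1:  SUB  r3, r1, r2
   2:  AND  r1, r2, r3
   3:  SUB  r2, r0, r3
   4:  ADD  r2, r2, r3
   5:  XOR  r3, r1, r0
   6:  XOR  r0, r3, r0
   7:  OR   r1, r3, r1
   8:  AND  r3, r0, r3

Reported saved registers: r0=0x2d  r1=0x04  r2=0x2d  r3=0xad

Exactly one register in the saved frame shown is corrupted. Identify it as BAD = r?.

BAD = r1

after  0: r0=0x2d r1=0xed r2=0x40 r3=0xde  N=0 Z=0
after  1: r0=0x2d r1=0xed r2=0x40 r3=0xad  N=1 Z=0
after  2: r0=0x2d r1=0x00 r2=0x40 r3=0xad  N=0 Z=1
after  3: r0=0x2d r1=0x00 r2=0x80 r3=0xad  N=1 Z=0
after  4: r0=0x2d r1=0x00 r2=0x2d r3=0xad  N=0 Z=0
-- IRQ taken; context saved, return-PC = 5 --
mismatch: r1: reported 0x04 vs actual 0x00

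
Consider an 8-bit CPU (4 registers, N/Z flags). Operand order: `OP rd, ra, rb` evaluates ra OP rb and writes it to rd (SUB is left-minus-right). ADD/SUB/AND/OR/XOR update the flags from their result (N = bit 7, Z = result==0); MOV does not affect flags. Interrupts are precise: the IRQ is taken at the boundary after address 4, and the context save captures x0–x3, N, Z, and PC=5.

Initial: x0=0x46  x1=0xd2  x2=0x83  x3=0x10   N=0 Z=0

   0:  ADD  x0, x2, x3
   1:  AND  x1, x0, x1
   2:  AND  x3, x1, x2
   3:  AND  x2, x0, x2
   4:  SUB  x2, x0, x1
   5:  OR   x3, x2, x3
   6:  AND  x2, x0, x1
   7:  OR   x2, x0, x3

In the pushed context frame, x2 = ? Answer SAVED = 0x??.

SAVED = 0x01

after  0: x0=0x93 x1=0xd2 x2=0x83 x3=0x10  N=1 Z=0
after  1: x0=0x93 x1=0x92 x2=0x83 x3=0x10  N=1 Z=0
after  2: x0=0x93 x1=0x92 x2=0x83 x3=0x82  N=1 Z=0
after  3: x0=0x93 x1=0x92 x2=0x83 x3=0x82  N=1 Z=0
after  4: x0=0x93 x1=0x92 x2=0x01 x3=0x82  N=0 Z=0
-- IRQ taken; context saved, return-PC = 5 --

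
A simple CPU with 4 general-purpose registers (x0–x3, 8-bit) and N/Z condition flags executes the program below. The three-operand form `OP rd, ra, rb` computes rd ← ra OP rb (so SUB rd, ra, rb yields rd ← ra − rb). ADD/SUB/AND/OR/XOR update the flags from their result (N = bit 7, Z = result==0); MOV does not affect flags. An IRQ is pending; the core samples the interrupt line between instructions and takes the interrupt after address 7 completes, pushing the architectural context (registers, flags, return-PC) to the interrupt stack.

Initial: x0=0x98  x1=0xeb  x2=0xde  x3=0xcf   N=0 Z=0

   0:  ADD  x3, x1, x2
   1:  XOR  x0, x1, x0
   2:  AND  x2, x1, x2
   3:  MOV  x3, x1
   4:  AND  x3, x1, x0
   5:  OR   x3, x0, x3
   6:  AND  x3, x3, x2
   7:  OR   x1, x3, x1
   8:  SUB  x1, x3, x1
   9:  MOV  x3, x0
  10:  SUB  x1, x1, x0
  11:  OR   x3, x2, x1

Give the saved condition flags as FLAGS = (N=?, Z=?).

after  0: x0=0x98 x1=0xeb x2=0xde x3=0xc9  N=1 Z=0
after  1: x0=0x73 x1=0xeb x2=0xde x3=0xc9  N=0 Z=0
after  2: x0=0x73 x1=0xeb x2=0xca x3=0xc9  N=1 Z=0
after  3: x0=0x73 x1=0xeb x2=0xca x3=0xeb  N=1 Z=0
after  4: x0=0x73 x1=0xeb x2=0xca x3=0x63  N=0 Z=0
after  5: x0=0x73 x1=0xeb x2=0xca x3=0x73  N=0 Z=0
after  6: x0=0x73 x1=0xeb x2=0xca x3=0x42  N=0 Z=0
after  7: x0=0x73 x1=0xeb x2=0xca x3=0x42  N=1 Z=0
-- IRQ taken; context saved, return-PC = 8 --

FLAGS = (N=1, Z=0)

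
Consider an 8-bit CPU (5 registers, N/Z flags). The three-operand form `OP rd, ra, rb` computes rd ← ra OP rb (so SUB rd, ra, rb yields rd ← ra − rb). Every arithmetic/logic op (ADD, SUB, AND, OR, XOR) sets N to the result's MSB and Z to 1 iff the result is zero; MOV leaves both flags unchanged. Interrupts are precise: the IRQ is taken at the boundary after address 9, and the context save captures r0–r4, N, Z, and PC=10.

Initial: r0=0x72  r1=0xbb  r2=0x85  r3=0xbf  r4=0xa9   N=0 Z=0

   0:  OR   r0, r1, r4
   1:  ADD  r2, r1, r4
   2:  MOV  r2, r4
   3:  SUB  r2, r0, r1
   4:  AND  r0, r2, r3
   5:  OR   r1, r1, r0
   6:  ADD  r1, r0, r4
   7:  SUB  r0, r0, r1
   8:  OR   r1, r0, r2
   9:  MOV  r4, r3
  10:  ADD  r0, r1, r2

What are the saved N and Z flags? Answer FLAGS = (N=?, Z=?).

after  0: r0=0xbb r1=0xbb r2=0x85 r3=0xbf r4=0xa9  N=1 Z=0
after  1: r0=0xbb r1=0xbb r2=0x64 r3=0xbf r4=0xa9  N=0 Z=0
after  2: r0=0xbb r1=0xbb r2=0xa9 r3=0xbf r4=0xa9  N=0 Z=0
after  3: r0=0xbb r1=0xbb r2=0x00 r3=0xbf r4=0xa9  N=0 Z=1
after  4: r0=0x00 r1=0xbb r2=0x00 r3=0xbf r4=0xa9  N=0 Z=1
after  5: r0=0x00 r1=0xbb r2=0x00 r3=0xbf r4=0xa9  N=1 Z=0
after  6: r0=0x00 r1=0xa9 r2=0x00 r3=0xbf r4=0xa9  N=1 Z=0
after  7: r0=0x57 r1=0xa9 r2=0x00 r3=0xbf r4=0xa9  N=0 Z=0
after  8: r0=0x57 r1=0x57 r2=0x00 r3=0xbf r4=0xa9  N=0 Z=0
after  9: r0=0x57 r1=0x57 r2=0x00 r3=0xbf r4=0xbf  N=0 Z=0
-- IRQ taken; context saved, return-PC = 10 --

FLAGS = (N=0, Z=0)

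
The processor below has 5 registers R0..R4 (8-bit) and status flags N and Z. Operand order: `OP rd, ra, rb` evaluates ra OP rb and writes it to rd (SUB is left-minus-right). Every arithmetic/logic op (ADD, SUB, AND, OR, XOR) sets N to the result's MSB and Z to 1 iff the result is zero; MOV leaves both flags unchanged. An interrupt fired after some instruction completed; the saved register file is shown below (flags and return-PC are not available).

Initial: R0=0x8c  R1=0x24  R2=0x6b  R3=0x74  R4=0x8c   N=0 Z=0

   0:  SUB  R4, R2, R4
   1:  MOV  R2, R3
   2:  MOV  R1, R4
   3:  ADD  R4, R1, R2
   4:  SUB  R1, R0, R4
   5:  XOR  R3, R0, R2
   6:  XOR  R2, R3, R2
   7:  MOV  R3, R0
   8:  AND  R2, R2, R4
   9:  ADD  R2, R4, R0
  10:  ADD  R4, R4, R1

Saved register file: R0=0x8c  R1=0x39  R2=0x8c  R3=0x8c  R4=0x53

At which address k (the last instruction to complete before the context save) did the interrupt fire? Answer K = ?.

after  0: R0=0x8c R1=0x24 R2=0x6b R3=0x74 R4=0xdf  N=1 Z=0
after  1: R0=0x8c R1=0x24 R2=0x74 R3=0x74 R4=0xdf  N=1 Z=0
after  2: R0=0x8c R1=0xdf R2=0x74 R3=0x74 R4=0xdf  N=1 Z=0
after  3: R0=0x8c R1=0xdf R2=0x74 R3=0x74 R4=0x53  N=0 Z=0
after  4: R0=0x8c R1=0x39 R2=0x74 R3=0x74 R4=0x53  N=0 Z=0
after  5: R0=0x8c R1=0x39 R2=0x74 R3=0xf8 R4=0x53  N=1 Z=0
after  6: R0=0x8c R1=0x39 R2=0x8c R3=0xf8 R4=0x53  N=1 Z=0
after  7: R0=0x8c R1=0x39 R2=0x8c R3=0x8c R4=0x53  N=1 Z=0
-- IRQ taken; context saved, return-PC = 8 --

K = 7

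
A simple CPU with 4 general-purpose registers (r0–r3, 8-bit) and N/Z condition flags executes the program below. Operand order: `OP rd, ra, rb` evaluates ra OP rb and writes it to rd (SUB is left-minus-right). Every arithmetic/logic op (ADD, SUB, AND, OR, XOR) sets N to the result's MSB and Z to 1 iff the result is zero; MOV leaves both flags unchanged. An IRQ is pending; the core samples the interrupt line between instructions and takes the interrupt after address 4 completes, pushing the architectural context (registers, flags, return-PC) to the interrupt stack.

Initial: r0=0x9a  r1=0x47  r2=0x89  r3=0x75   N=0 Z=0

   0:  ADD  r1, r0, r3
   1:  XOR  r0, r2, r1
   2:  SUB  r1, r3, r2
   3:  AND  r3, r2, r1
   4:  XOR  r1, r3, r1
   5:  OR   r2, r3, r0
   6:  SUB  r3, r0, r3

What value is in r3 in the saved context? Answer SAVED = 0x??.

after  0: r0=0x9a r1=0x0f r2=0x89 r3=0x75  N=0 Z=0
after  1: r0=0x86 r1=0x0f r2=0x89 r3=0x75  N=1 Z=0
after  2: r0=0x86 r1=0xec r2=0x89 r3=0x75  N=1 Z=0
after  3: r0=0x86 r1=0xec r2=0x89 r3=0x88  N=1 Z=0
after  4: r0=0x86 r1=0x64 r2=0x89 r3=0x88  N=0 Z=0
-- IRQ taken; context saved, return-PC = 5 --

SAVED = 0x88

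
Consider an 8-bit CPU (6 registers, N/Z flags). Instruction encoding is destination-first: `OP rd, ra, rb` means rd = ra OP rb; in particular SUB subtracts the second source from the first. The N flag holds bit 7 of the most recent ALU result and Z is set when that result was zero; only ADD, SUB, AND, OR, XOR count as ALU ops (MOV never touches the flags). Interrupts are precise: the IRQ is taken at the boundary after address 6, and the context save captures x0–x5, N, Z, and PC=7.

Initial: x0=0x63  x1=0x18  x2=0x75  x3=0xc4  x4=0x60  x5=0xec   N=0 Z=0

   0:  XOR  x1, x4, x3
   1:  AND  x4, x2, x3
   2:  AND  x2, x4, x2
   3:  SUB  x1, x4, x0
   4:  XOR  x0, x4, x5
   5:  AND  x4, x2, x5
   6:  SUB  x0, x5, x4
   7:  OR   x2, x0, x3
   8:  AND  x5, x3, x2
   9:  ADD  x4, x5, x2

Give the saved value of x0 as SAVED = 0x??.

after  0: x0=0x63 x1=0xa4 x2=0x75 x3=0xc4 x4=0x60 x5=0xec  N=1 Z=0
after  1: x0=0x63 x1=0xa4 x2=0x75 x3=0xc4 x4=0x44 x5=0xec  N=0 Z=0
after  2: x0=0x63 x1=0xa4 x2=0x44 x3=0xc4 x4=0x44 x5=0xec  N=0 Z=0
after  3: x0=0x63 x1=0xe1 x2=0x44 x3=0xc4 x4=0x44 x5=0xec  N=1 Z=0
after  4: x0=0xa8 x1=0xe1 x2=0x44 x3=0xc4 x4=0x44 x5=0xec  N=1 Z=0
after  5: x0=0xa8 x1=0xe1 x2=0x44 x3=0xc4 x4=0x44 x5=0xec  N=0 Z=0
after  6: x0=0xa8 x1=0xe1 x2=0x44 x3=0xc4 x4=0x44 x5=0xec  N=1 Z=0
-- IRQ taken; context saved, return-PC = 7 --

SAVED = 0xa8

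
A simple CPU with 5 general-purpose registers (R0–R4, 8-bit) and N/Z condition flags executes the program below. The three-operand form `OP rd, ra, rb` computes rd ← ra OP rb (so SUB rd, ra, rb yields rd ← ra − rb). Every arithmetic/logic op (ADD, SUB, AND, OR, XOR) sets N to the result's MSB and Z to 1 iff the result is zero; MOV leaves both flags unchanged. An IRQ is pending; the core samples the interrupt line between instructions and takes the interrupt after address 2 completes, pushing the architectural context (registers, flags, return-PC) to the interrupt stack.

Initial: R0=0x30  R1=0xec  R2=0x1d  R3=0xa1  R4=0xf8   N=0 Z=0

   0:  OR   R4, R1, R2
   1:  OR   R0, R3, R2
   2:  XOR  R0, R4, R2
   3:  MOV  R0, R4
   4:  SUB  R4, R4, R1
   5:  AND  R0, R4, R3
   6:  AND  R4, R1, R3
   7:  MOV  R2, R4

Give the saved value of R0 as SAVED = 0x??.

after  0: R0=0x30 R1=0xec R2=0x1d R3=0xa1 R4=0xfd  N=1 Z=0
after  1: R0=0xbd R1=0xec R2=0x1d R3=0xa1 R4=0xfd  N=1 Z=0
after  2: R0=0xe0 R1=0xec R2=0x1d R3=0xa1 R4=0xfd  N=1 Z=0
-- IRQ taken; context saved, return-PC = 3 --

SAVED = 0xe0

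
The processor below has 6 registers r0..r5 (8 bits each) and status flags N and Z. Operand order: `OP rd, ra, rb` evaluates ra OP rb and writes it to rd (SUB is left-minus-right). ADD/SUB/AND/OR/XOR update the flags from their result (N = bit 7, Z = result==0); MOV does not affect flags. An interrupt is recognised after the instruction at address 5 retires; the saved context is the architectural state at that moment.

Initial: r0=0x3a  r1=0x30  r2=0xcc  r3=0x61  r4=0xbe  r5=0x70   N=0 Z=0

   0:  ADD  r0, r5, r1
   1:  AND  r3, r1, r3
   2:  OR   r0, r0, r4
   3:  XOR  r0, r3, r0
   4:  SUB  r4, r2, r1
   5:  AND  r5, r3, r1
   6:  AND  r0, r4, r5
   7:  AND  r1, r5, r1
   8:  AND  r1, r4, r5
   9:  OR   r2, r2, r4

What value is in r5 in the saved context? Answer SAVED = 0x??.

after  0: r0=0xa0 r1=0x30 r2=0xcc r3=0x61 r4=0xbe r5=0x70  N=1 Z=0
after  1: r0=0xa0 r1=0x30 r2=0xcc r3=0x20 r4=0xbe r5=0x70  N=0 Z=0
after  2: r0=0xbe r1=0x30 r2=0xcc r3=0x20 r4=0xbe r5=0x70  N=1 Z=0
after  3: r0=0x9e r1=0x30 r2=0xcc r3=0x20 r4=0xbe r5=0x70  N=1 Z=0
after  4: r0=0x9e r1=0x30 r2=0xcc r3=0x20 r4=0x9c r5=0x70  N=1 Z=0
after  5: r0=0x9e r1=0x30 r2=0xcc r3=0x20 r4=0x9c r5=0x20  N=0 Z=0
-- IRQ taken; context saved, return-PC = 6 --

SAVED = 0x20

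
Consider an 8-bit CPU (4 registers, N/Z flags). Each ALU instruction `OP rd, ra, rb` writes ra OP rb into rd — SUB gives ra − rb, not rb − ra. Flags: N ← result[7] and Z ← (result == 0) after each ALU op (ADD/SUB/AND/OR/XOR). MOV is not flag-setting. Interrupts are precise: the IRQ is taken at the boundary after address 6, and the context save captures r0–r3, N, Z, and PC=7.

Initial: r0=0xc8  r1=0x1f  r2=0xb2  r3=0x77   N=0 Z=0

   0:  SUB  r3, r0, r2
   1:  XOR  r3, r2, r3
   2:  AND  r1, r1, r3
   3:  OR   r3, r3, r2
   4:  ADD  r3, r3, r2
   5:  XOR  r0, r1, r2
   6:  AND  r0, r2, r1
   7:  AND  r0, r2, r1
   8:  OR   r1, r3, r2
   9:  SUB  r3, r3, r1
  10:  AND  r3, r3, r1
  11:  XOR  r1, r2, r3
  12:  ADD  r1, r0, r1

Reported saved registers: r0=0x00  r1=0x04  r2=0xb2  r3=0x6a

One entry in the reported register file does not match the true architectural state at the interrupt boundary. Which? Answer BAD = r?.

BAD = r3

after  0: r0=0xc8 r1=0x1f r2=0xb2 r3=0x16  N=0 Z=0
after  1: r0=0xc8 r1=0x1f r2=0xb2 r3=0xa4  N=1 Z=0
after  2: r0=0xc8 r1=0x04 r2=0xb2 r3=0xa4  N=0 Z=0
after  3: r0=0xc8 r1=0x04 r2=0xb2 r3=0xb6  N=1 Z=0
after  4: r0=0xc8 r1=0x04 r2=0xb2 r3=0x68  N=0 Z=0
after  5: r0=0xb6 r1=0x04 r2=0xb2 r3=0x68  N=1 Z=0
after  6: r0=0x00 r1=0x04 r2=0xb2 r3=0x68  N=0 Z=1
-- IRQ taken; context saved, return-PC = 7 --
mismatch: r3: reported 0x6a vs actual 0x68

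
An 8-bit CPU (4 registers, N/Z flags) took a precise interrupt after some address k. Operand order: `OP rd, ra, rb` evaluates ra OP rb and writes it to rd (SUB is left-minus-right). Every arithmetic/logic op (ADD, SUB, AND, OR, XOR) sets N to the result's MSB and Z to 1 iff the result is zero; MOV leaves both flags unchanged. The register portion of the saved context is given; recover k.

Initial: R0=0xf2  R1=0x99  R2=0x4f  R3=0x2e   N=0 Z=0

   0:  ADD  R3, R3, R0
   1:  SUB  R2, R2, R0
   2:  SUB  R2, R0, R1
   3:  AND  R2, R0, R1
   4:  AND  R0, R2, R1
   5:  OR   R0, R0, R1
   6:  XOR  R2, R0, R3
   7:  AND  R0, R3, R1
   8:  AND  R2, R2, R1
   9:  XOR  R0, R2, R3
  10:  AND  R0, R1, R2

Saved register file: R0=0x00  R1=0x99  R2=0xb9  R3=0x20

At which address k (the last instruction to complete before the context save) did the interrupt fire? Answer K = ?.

K = 7

after  0: R0=0xf2 R1=0x99 R2=0x4f R3=0x20  N=0 Z=0
after  1: R0=0xf2 R1=0x99 R2=0x5d R3=0x20  N=0 Z=0
after  2: R0=0xf2 R1=0x99 R2=0x59 R3=0x20  N=0 Z=0
after  3: R0=0xf2 R1=0x99 R2=0x90 R3=0x20  N=1 Z=0
after  4: R0=0x90 R1=0x99 R2=0x90 R3=0x20  N=1 Z=0
after  5: R0=0x99 R1=0x99 R2=0x90 R3=0x20  N=1 Z=0
after  6: R0=0x99 R1=0x99 R2=0xb9 R3=0x20  N=1 Z=0
after  7: R0=0x00 R1=0x99 R2=0xb9 R3=0x20  N=0 Z=1
-- IRQ taken; context saved, return-PC = 8 --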